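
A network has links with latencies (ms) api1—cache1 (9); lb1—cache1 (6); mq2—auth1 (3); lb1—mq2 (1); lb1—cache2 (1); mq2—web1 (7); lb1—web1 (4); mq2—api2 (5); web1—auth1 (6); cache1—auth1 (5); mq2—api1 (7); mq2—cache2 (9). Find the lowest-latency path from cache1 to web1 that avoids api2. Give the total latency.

Comparing a few candidate routes:
cache1-auth1-web1: 5 + 6 = 11
cache1-lb1-web1: 6 + 4 = 10
cache1-auth1-mq2-lb1-web1: 5 + 3 + 1 + 4 = 13
The minimum is 10 ms.

10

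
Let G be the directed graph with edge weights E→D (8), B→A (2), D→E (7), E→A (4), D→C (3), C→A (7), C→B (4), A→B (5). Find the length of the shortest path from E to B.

Paths from E to B:
E -> D -> C -> B: 8 + 3 + 4 = 15
E -> A -> B: 4 + 5 = 9
E -> D -> C -> A -> B: 8 + 3 + 7 + 5 = 23
The minimum is 9.

9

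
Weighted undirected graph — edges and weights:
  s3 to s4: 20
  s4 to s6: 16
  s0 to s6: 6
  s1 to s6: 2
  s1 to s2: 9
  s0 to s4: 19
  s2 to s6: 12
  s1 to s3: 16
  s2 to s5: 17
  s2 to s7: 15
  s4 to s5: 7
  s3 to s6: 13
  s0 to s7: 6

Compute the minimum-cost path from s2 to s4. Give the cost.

24

Some routes from s2 to s4:
s2→s6→s4: 12 + 16 = 28
s2→s5→s4: 17 + 7 = 24
s2→s1→s6→s4: 9 + 2 + 16 = 27
Shortest: 24.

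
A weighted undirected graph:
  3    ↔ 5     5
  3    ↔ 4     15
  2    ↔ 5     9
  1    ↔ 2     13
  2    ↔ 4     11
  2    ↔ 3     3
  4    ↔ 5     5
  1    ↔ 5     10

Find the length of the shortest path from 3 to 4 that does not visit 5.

14

Paths from 3 to 4 avoiding 5:
3-2-4: 3 + 11 = 14
3-4: 15
The minimum is 14.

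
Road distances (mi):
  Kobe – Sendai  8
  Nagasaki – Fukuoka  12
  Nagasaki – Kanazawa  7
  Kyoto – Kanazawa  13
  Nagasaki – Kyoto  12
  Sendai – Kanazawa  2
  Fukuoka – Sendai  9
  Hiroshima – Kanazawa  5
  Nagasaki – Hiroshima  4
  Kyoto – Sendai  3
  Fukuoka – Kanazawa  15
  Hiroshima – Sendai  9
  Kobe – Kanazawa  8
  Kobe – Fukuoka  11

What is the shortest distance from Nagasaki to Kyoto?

Checking several routes:
Nagasaki -> Kanazawa -> Sendai -> Kyoto: 7 + 2 + 3 = 12
Nagasaki -> Hiroshima -> Kanazawa -> Sendai -> Kyoto: 4 + 5 + 2 + 3 = 14
Nagasaki -> Kyoto: 12
Shortest: 12 mi.

12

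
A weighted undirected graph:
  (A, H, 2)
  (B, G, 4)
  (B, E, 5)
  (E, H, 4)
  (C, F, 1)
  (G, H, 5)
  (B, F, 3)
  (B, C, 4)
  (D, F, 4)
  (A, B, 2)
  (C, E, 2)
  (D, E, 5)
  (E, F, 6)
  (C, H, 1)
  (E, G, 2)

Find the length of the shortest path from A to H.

2

Comparing a few candidate routes:
A-B-F-C-H: 2 + 3 + 1 + 1 = 7
A-B-C-H: 2 + 4 + 1 = 7
A-B-G-E-C-H: 2 + 4 + 2 + 2 + 1 = 11
A-B-G-H: 2 + 4 + 5 = 11
A-B-E-C-H: 2 + 5 + 2 + 1 = 10
A-H: 2
The minimum is 2.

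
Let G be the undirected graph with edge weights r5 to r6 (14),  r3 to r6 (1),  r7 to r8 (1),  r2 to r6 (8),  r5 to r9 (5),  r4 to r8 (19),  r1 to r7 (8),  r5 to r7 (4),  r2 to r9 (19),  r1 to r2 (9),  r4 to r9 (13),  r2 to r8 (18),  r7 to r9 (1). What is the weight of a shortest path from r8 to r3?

Comparing a few candidate routes:
r8 → r7 → r5 → r6 → r3: 1 + 4 + 14 + 1 = 20
r8 → r7 → r9 → r5 → r6 → r3: 1 + 1 + 5 + 14 + 1 = 22
r8 → r7 → r1 → r2 → r6 → r3: 1 + 8 + 9 + 8 + 1 = 27
The minimum is 20.

20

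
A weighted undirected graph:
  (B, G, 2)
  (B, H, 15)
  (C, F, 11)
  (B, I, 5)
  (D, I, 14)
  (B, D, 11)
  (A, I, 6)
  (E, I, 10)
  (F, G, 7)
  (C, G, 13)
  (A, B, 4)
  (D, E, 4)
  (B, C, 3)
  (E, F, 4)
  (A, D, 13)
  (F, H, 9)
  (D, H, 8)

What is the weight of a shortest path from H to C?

18

A few of the H→C routes:
H→F→G→B→C: 9 + 7 + 2 + 3 = 21
H→F→C: 9 + 11 = 20
H→B→C: 15 + 3 = 18
The minimum is 18.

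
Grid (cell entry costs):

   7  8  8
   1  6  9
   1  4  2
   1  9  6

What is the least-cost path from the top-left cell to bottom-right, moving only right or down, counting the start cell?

Cheapest: (0,0) → (1,0) → (2,0) → (2,1) → (2,2) → (3,2)
  7 + 1 + 1 + 4 + 2 + 6 = 21
For comparison, the top-then-right route costs 40.

21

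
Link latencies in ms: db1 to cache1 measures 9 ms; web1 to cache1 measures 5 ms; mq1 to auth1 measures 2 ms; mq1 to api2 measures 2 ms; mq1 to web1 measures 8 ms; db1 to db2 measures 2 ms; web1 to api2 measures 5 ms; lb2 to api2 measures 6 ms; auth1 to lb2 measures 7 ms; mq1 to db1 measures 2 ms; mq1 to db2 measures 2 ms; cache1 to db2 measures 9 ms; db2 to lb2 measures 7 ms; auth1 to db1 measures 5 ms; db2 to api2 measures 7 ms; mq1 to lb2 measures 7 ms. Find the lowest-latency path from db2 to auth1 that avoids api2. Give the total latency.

4

Comparing a few candidate routes:
db2 → db1 → auth1: 2 + 5 = 7
db2 → mq1 → auth1: 2 + 2 = 4
db2 → lb2 → auth1: 7 + 7 = 14
db2 → mq1 → db1 → auth1: 2 + 2 + 5 = 9
db2 → db1 → mq1 → auth1: 2 + 2 + 2 = 6
Best route has total 4 ms.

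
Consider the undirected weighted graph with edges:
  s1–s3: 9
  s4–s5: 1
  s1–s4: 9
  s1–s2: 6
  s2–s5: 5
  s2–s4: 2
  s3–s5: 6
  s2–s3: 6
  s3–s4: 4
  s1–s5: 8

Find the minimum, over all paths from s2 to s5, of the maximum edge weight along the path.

Some routes from s2 to s5:
s2→s3→s5: max(6, 6) = 6
s2→s4→s5: max(2, 1) = 2
s2→s3→s4→s5: max(6, 4, 1) = 6
s2→s4→s3→s5: max(2, 4, 6) = 6
s2→s5: max(5) = 5
The minimum achievable maximum is 2.

2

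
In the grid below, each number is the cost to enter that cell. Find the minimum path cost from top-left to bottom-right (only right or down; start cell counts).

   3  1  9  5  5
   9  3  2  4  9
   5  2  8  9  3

25

Cheapest: r0c0→r0c1→r1c1→r1c2→r1c3→r1c4→r2c4
  3 + 1 + 3 + 2 + 4 + 9 + 3 = 25
(Top row then right column would cost 35.)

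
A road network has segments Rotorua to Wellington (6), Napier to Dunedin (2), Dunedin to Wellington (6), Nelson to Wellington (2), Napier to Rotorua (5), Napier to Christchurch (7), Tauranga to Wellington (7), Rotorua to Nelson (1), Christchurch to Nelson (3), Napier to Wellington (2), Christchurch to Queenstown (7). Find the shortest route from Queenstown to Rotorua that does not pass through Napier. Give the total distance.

11

Candidate routes:
Queenstown→Christchurch→Nelson→Wellington→Rotorua: 7 + 3 + 2 + 6 = 18
Queenstown→Christchurch→Nelson→Rotorua: 7 + 3 + 1 = 11
Shortest: 11 km.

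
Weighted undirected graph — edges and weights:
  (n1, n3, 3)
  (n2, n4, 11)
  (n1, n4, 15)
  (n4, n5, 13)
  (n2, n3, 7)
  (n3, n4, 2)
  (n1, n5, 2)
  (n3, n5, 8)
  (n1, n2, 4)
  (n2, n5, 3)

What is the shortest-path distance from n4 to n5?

A few of the n4→n5 routes:
n4-n3-n1-n5: 2 + 3 + 2 = 7
n4-n3-n1-n2-n5: 2 + 3 + 4 + 3 = 12
n4-n5: 13
n4-n3-n2-n5: 2 + 7 + 3 = 12
n4-n3-n5: 2 + 8 = 10
The minimum is 7.

7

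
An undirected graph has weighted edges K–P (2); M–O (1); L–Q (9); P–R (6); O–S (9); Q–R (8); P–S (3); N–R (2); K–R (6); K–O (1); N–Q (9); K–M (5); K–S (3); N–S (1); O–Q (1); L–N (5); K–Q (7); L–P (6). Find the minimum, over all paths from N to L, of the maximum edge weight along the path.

Comparing a few candidate routes:
N -> S -> K -> P -> L: max(1, 3, 2, 6) = 6
N -> S -> K -> R -> P -> L: max(1, 3, 6, 6, 6) = 6
N -> L: max(5) = 5
Best route has worst link 5.

5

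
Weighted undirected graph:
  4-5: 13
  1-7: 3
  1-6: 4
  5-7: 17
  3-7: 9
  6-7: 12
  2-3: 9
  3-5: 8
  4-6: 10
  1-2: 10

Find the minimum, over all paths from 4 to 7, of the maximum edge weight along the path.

Some routes from 4 to 7:
4 - 5 - 3 - 7: max(13, 8, 9) = 13
4 - 6 - 1 - 2 - 3 - 7: max(10, 4, 10, 9, 9) = 10
4 - 6 - 1 - 7: max(10, 4, 3) = 10
4 - 6 - 7: max(10, 12) = 12
The minimum achievable maximum is 10.

10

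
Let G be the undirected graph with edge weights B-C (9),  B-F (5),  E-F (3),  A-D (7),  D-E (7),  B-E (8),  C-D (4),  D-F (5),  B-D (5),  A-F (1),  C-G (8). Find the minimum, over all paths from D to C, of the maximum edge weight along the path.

4

A few of the D→C routes:
D - A - F - B - C: max(7, 1, 5, 9) = 9
D - A - F - E - B - C: max(7, 1, 3, 8, 9) = 9
D - C: max(4) = 4
D - B - C: max(5, 9) = 9
D - F - B - C: max(5, 5, 9) = 9
Best route has worst link 4.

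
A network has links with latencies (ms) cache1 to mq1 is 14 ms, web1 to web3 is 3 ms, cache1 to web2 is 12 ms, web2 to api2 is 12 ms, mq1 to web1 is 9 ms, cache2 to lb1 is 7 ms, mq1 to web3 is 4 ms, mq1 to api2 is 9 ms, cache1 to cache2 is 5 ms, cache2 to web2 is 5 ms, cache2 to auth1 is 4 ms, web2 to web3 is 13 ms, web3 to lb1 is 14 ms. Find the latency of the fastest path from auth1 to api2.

21

Comparing a few candidate routes:
auth1 -> cache2 -> cache1 -> web2 -> api2: 4 + 5 + 12 + 12 = 33
auth1 -> cache2 -> web2 -> web3 -> mq1 -> api2: 4 + 5 + 13 + 4 + 9 = 35
auth1 -> cache2 -> web2 -> api2: 4 + 5 + 12 = 21
auth1 -> cache2 -> cache1 -> mq1 -> api2: 4 + 5 + 14 + 9 = 32
auth1 -> cache2 -> lb1 -> web3 -> mq1 -> api2: 4 + 7 + 14 + 4 + 9 = 38
Shortest: 21 ms.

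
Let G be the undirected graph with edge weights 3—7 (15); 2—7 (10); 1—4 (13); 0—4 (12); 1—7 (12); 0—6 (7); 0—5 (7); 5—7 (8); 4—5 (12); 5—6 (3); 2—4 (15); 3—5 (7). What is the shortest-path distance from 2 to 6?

A few of the 2→6 routes:
2-7-5-6: 10 + 8 + 3 = 21
2-7-5-0-6: 10 + 8 + 7 + 7 = 32
2-4-0-6: 15 + 12 + 7 = 34
2-4-5-6: 15 + 12 + 3 = 30
The minimum is 21.

21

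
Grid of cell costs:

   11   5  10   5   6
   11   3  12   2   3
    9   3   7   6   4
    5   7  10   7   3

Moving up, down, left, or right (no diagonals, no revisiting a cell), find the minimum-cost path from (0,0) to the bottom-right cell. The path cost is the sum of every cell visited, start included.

Cheapest: [0,0] → [0,1] → [1,1] → [2,1] → [2,2] → [2,3] → [2,4] → [3,4]
  11 + 5 + 3 + 3 + 7 + 6 + 4 + 3 = 42

42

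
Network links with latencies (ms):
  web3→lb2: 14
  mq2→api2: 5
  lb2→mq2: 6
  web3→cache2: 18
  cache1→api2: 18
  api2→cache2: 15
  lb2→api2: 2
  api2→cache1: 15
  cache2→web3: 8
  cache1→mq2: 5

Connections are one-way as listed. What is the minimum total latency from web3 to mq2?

Candidate routes:
web3→lb2→api2→cache1→mq2: 14 + 2 + 15 + 5 = 36
web3→lb2→mq2: 14 + 6 = 20
Best route has total 20 ms.

20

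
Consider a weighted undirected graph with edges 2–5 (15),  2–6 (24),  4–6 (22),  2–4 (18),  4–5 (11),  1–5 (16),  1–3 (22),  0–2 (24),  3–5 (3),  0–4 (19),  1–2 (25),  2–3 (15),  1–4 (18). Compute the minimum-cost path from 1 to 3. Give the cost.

Comparing a few candidate routes:
1 - 5 - 3: 16 + 3 = 19
1 - 2 - 3: 25 + 15 = 40
1 - 3: 22
1 - 4 - 5 - 3: 18 + 11 + 3 = 32
The minimum is 19.

19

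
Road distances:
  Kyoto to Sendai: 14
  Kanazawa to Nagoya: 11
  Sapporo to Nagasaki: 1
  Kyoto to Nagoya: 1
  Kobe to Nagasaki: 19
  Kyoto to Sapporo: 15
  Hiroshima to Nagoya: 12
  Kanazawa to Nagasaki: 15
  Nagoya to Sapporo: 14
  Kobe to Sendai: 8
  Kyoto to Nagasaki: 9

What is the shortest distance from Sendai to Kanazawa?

Comparing a few candidate routes:
Sendai-Kyoto-Nagasaki-Kanazawa: 14 + 9 + 15 = 38
Sendai-Kobe-Nagasaki-Kanazawa: 8 + 19 + 15 = 42
Sendai-Kyoto-Nagoya-Sapporo-Nagasaki-Kanazawa: 14 + 1 + 14 + 1 + 15 = 45
Sendai-Kyoto-Nagoya-Kanazawa: 14 + 1 + 11 = 26
Best route has total 26.

26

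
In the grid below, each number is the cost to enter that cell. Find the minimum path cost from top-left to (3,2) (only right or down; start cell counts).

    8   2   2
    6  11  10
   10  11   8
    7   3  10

Best path: r0c0 → r0c1 → r0c2 → r1c2 → r2c2 → r3c2
Cost: 8 + 2 + 2 + 10 + 8 + 10 = 40

40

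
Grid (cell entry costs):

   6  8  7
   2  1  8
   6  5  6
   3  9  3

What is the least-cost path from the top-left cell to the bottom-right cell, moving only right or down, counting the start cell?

Take [0,0]→[1,0]→[1,1]→[2,1]→[2,2]→[3,2] for a total of 6 + 2 + 1 + 5 + 6 + 3 = 23.
For comparison, the top-then-right route costs 38.

23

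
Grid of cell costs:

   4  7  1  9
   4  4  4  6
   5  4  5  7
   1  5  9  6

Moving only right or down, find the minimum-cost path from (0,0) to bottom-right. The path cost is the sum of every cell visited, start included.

34

Best path: (0,0) (0,1) (0,2) (1,2) (2,2) (2,3) (3,3)
Cost: 4 + 7 + 1 + 4 + 5 + 7 + 6 = 34
For comparison, the top-then-right route costs 40.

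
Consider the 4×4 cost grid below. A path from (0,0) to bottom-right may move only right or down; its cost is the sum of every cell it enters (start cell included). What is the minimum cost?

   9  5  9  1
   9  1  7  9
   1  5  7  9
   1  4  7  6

37

One optimal route is r0c0 → r0c1 → r1c1 → r2c1 → r3c1 → r3c2 → r3c3.
Its cost is 9 + 5 + 1 + 5 + 4 + 7 + 6 = 37.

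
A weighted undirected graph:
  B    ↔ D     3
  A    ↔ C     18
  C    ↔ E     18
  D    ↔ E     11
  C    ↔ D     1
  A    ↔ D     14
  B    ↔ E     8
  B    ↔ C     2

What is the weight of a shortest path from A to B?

Some routes from A to B:
A→C→D→B: 18 + 1 + 3 = 22
A→D→C→B: 14 + 1 + 2 = 17
A→C→B: 18 + 2 = 20
A→D→B: 14 + 3 = 17
Best route has total 17.

17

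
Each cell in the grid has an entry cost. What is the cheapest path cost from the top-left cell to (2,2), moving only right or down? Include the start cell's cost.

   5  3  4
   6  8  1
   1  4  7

Path r0c0 -> r0c1 -> r0c2 -> r1c2 -> r2c2: 5 + 3 + 4 + 1 + 7 = 20.

20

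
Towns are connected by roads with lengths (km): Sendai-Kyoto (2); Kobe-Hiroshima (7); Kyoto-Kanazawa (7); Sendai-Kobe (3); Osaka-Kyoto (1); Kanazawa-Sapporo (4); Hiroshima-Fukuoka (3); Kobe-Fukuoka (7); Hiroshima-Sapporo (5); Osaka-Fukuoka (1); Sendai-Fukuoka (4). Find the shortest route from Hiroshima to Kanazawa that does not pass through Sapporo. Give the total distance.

Some routes from Hiroshima to Kanazawa avoiding Sapporo:
Hiroshima -> Kobe -> Sendai -> Kyoto -> Kanazawa: 7 + 3 + 2 + 7 = 19
Hiroshima -> Fukuoka -> Osaka -> Kyoto -> Kanazawa: 3 + 1 + 1 + 7 = 12
Hiroshima -> Fukuoka -> Sendai -> Kyoto -> Kanazawa: 3 + 4 + 2 + 7 = 16
The minimum is 12 km.

12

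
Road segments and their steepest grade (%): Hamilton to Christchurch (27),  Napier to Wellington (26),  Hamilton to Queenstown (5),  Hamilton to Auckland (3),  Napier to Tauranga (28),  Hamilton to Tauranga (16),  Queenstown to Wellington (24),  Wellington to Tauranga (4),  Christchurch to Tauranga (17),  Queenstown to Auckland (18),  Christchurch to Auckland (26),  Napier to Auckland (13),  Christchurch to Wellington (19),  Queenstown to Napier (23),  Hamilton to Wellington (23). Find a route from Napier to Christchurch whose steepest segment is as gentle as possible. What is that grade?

A few of the Napier→Christchurch routes:
Napier-Auckland-Queenstown-Hamilton-Tauranga-Wellington-Christchurch: max(13, 18, 5, 16, 4, 19) = 19
Napier-Auckland-Hamilton-Tauranga-Wellington-Christchurch: max(13, 3, 16, 4, 19) = 19
Napier-Auckland-Queenstown-Hamilton-Tauranga-Christchurch: max(13, 18, 5, 16, 17) = 18
Napier-Auckland-Hamilton-Tauranga-Christchurch: max(13, 3, 16, 17) = 17
Napier-Auckland-Hamilton-Wellington-Christchurch: max(13, 3, 23, 19) = 23
Napier-Auckland-Hamilton-Wellington-Tauranga-Christchurch: max(13, 3, 23, 4, 17) = 23
Smallest bottleneck: 17%.

17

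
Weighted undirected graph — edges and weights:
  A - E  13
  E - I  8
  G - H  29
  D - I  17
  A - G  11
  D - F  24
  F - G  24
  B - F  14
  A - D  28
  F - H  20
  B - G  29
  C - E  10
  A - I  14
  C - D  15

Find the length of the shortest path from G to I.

25

Comparing a few candidate routes:
G - A - D - C - E - I: 11 + 28 + 15 + 10 + 8 = 72
G - A - I: 11 + 14 = 25
G - A - D - I: 11 + 28 + 17 = 56
G - A - E - I: 11 + 13 + 8 = 32
G - A - E - C - D - I: 11 + 13 + 10 + 15 + 17 = 66
G - F - D - I: 24 + 24 + 17 = 65
Best route has total 25.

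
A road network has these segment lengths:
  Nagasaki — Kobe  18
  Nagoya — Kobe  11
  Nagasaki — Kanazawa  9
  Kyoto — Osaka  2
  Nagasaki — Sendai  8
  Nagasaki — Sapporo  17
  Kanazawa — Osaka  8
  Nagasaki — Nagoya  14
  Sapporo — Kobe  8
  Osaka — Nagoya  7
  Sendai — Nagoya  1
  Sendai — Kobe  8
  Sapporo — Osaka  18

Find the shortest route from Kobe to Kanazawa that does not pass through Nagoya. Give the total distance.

25

Some routes from Kobe to Kanazawa avoiding Nagoya:
Kobe-Sapporo-Nagasaki-Kanazawa: 8 + 17 + 9 = 34
Kobe-Sendai-Nagasaki-Kanazawa: 8 + 8 + 9 = 25
Kobe-Nagasaki-Kanazawa: 18 + 9 = 27
Best route has total 25.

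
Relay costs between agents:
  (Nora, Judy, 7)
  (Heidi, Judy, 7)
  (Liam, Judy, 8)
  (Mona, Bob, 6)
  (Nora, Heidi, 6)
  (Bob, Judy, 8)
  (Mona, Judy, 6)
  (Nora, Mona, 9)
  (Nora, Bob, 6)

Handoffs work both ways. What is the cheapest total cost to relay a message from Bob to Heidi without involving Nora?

Paths from Bob to Heidi avoiding Nora:
Bob - Mona - Judy - Heidi: 6 + 6 + 7 = 19
Bob - Judy - Heidi: 8 + 7 = 15
Best route has total 15.

15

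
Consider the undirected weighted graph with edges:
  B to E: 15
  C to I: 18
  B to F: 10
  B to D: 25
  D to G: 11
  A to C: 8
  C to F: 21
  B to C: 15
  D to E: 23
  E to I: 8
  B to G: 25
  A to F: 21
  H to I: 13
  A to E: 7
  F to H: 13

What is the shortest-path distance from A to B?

A few of the A→B routes:
A - C - F - B: 8 + 21 + 10 = 39
A - C - B: 8 + 15 = 23
A - F - B: 21 + 10 = 31
A - E - B: 7 + 15 = 22
Best route has total 22.

22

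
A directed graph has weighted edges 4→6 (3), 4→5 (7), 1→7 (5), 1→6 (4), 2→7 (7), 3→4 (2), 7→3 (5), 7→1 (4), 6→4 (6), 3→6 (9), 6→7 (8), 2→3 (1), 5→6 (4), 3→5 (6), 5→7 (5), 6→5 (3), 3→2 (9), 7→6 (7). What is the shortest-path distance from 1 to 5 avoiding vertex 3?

7

Routes from 1 to 5 avoiding 3:
1 -> 7 -> 6 -> 4 -> 5: 5 + 7 + 6 + 7 = 25
1 -> 7 -> 6 -> 5: 5 + 7 + 3 = 15
1 -> 6 -> 4 -> 5: 4 + 6 + 7 = 17
1 -> 6 -> 5: 4 + 3 = 7
The minimum is 7.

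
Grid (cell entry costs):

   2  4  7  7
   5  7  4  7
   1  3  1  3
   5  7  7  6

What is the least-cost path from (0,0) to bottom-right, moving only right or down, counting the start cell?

One optimal route is r0c0→r1c0→r2c0→r2c1→r2c2→r2c3→r3c3.
Its cost is 2 + 5 + 1 + 3 + 1 + 3 + 6 = 21.
(Top row then right column would cost 36.)

21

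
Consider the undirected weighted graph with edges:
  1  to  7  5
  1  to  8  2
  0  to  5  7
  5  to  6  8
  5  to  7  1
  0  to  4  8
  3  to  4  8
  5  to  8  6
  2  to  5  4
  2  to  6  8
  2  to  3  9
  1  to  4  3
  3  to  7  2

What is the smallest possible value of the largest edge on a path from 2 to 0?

A few of the 2→0 routes:
2→5→0: max(4, 7) = 7
2→6→5→8→1→7→3→4→0: max(8, 8, 6, 2, 5, 2, 8, 8) = 8
2→6→5→8→1→4→0: max(8, 8, 6, 2, 3, 8) = 8
Smallest bottleneck: 7.

7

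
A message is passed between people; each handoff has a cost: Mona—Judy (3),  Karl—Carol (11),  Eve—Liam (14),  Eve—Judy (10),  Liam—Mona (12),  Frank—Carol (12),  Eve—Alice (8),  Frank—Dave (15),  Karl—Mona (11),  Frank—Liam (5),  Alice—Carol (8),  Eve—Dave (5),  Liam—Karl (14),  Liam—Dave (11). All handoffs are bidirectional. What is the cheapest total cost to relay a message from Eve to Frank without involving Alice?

Some routes from Eve to Frank avoiding Alice:
Eve→Dave→Liam→Frank: 5 + 11 + 5 = 21
Eve→Judy→Mona→Liam→Frank: 10 + 3 + 12 + 5 = 30
Eve→Liam→Dave→Frank: 14 + 11 + 15 = 40
Eve→Dave→Frank: 5 + 15 = 20
Eve→Liam→Frank: 14 + 5 = 19
Best route has total 19.

19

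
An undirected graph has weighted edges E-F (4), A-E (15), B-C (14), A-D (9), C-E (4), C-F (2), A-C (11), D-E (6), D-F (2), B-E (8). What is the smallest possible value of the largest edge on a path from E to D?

Checking several routes:
E → F → C → A → D: max(4, 2, 11, 9) = 11
E → D: max(6) = 6
E → C → F → D: max(4, 2, 2) = 4
E → C → A → D: max(4, 11, 9) = 11
E → F → D: max(4, 2) = 4
Best route has worst link 4.

4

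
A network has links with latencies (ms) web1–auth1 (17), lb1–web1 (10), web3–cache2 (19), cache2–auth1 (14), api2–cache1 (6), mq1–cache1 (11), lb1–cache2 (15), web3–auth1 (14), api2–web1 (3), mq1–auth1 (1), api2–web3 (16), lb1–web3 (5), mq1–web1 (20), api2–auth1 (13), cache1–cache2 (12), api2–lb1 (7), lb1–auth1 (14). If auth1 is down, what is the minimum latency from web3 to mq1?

Some routes from web3 to mq1 avoiding auth1:
web3-lb1-web1-mq1: 5 + 10 + 20 = 35
web3-api2-web1-mq1: 16 + 3 + 20 = 39
web3-api2-cache1-mq1: 16 + 6 + 11 = 33
web3-lb1-api2-web1-mq1: 5 + 7 + 3 + 20 = 35
web3-lb1-web1-api2-cache1-mq1: 5 + 10 + 3 + 6 + 11 = 35
web3-lb1-api2-cache1-mq1: 5 + 7 + 6 + 11 = 29
The minimum is 29 ms.

29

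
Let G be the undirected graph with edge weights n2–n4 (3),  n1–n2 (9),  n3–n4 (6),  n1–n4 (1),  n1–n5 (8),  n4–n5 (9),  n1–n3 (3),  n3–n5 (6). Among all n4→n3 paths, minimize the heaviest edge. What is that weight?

3

Comparing a few candidate routes:
n4 - n2 - n1 - n5 - n3: max(3, 9, 8, 6) = 9
n4 - n2 - n1 - n3: max(3, 9, 3) = 9
n4 - n1 - n3: max(1, 3) = 3
n4 - n3: max(6) = 6
n4 - n1 - n5 - n3: max(1, 8, 6) = 8
The minimum achievable maximum is 3.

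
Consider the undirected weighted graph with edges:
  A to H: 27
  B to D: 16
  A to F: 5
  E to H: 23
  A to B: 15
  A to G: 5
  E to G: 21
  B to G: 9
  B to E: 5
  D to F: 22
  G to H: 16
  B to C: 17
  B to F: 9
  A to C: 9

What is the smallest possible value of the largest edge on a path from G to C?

Comparing a few candidate routes:
G-B-F-A-C: max(9, 9, 5, 9) = 9
G-A-C: max(5, 9) = 9
G-B-A-C: max(9, 15, 9) = 15
Smallest bottleneck: 9.

9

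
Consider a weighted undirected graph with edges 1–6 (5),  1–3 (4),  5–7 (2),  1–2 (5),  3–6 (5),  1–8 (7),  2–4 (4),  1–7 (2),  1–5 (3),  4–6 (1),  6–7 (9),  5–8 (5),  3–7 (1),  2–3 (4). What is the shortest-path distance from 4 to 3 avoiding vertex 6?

Paths from 4 to 3 avoiding 6:
4→2→1→5→7→3: 4 + 5 + 3 + 2 + 1 = 15
4→2→1→7→3: 4 + 5 + 2 + 1 = 12
4→2→3: 4 + 4 = 8
4→2→1→3: 4 + 5 + 4 = 13
4→2→1→8→5→7→3: 4 + 5 + 7 + 5 + 2 + 1 = 24
Best route has total 8.

8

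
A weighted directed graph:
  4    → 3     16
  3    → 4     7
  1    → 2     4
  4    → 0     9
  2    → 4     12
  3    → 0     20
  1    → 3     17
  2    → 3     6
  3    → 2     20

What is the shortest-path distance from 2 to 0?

Routes from 2 to 0:
2 -> 4 -> 0: 12 + 9 = 21
2 -> 4 -> 3 -> 0: 12 + 16 + 20 = 48
2 -> 3 -> 0: 6 + 20 = 26
2 -> 3 -> 4 -> 0: 6 + 7 + 9 = 22
Best route has total 21.

21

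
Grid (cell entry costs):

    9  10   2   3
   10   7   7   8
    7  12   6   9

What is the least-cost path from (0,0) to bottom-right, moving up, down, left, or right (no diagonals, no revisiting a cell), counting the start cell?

One optimal route is r0c0 r0c1 r0c2 r0c3 r1c3 r2c3.
Its cost is 9 + 10 + 2 + 3 + 8 + 9 = 41.

41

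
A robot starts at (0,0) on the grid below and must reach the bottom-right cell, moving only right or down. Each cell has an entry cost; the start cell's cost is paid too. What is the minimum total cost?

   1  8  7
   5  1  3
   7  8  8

18

One optimal route is (0,0) (1,0) (1,1) (1,2) (2,2).
Its cost is 1 + 5 + 1 + 3 + 8 = 18.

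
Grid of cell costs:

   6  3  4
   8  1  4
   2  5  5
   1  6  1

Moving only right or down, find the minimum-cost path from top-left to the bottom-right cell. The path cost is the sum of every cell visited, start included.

Cheapest: [0,0] [0,1] [1,1] [1,2] [2,2] [3,2]
  6 + 3 + 1 + 4 + 5 + 1 = 20

20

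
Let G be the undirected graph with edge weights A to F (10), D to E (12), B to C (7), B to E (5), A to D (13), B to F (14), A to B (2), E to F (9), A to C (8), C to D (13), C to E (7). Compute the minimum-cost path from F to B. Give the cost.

Checking several routes:
F→A→C→B: 10 + 8 + 7 = 25
F→B: 14
F→A→B: 10 + 2 = 12
F→E→C→B: 9 + 7 + 7 = 23
F→E→B: 9 + 5 = 14
The minimum is 12.

12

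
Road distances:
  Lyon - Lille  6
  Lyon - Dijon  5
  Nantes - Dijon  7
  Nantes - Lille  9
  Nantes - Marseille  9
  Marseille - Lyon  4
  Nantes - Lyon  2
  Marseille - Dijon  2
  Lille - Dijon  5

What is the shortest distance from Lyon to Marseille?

4

Some routes from Lyon to Marseille:
Lyon → Nantes → Marseille: 2 + 9 = 11
Lyon → Marseille: 4
Lyon → Dijon → Marseille: 5 + 2 = 7
The minimum is 4.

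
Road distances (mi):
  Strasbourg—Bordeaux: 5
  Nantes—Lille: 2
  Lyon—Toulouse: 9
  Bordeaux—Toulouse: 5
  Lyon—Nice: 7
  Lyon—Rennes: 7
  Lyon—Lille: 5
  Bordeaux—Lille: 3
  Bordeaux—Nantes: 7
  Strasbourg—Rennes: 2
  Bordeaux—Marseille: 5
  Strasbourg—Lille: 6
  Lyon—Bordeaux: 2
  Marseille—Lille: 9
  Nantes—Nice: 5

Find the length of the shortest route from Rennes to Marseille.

Some routes from Rennes to Marseille:
Rennes → Strasbourg → Bordeaux → Lille → Marseille: 2 + 5 + 3 + 9 = 19
Rennes → Lyon → Bordeaux → Marseille: 7 + 2 + 5 = 14
Rennes → Strasbourg → Lille → Bordeaux → Marseille: 2 + 6 + 3 + 5 = 16
Rennes → Strasbourg → Lille → Marseille: 2 + 6 + 9 = 17
Rennes → Strasbourg → Bordeaux → Marseille: 2 + 5 + 5 = 12
Rennes → Strasbourg → Lille → Lyon → Bordeaux → Marseille: 2 + 6 + 5 + 2 + 5 = 20
The minimum is 12 mi.

12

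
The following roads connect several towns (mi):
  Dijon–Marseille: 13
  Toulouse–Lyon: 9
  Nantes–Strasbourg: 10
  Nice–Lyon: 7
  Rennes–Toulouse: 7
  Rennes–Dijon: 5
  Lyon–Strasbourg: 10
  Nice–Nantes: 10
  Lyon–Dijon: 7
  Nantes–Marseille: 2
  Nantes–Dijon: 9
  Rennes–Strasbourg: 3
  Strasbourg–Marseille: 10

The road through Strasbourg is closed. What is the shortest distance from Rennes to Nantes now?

14

A few of the Rennes→Nantes routes:
Rennes-Dijon-Marseille-Nantes: 5 + 13 + 2 = 20
Rennes-Dijon-Lyon-Nice-Nantes: 5 + 7 + 7 + 10 = 29
Rennes-Toulouse-Lyon-Dijon-Nantes: 7 + 9 + 7 + 9 = 32
Rennes-Dijon-Nantes: 5 + 9 = 14
Rennes-Toulouse-Lyon-Nice-Nantes: 7 + 9 + 7 + 10 = 33
The minimum is 14 mi.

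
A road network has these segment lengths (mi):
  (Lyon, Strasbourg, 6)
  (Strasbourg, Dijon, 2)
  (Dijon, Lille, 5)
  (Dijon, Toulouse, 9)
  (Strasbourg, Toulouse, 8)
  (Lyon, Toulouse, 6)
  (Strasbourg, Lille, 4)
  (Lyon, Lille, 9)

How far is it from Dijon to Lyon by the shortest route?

Some routes from Dijon to Lyon:
Dijon→Strasbourg→Lille→Lyon: 2 + 4 + 9 = 15
Dijon→Strasbourg→Lyon: 2 + 6 = 8
Dijon→Lille→Strasbourg→Lyon: 5 + 4 + 6 = 15
Dijon→Lille→Lyon: 5 + 9 = 14
Dijon→Toulouse→Lyon: 9 + 6 = 15
Best route has total 8 mi.

8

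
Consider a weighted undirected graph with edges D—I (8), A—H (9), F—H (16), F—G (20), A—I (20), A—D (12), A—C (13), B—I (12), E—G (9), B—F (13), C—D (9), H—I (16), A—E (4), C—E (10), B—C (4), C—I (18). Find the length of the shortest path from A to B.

Comparing a few candidate routes:
A - D - C - B: 12 + 9 + 4 = 25
A - C - B: 13 + 4 = 17
A - E - C - B: 4 + 10 + 4 = 18
The minimum is 17.

17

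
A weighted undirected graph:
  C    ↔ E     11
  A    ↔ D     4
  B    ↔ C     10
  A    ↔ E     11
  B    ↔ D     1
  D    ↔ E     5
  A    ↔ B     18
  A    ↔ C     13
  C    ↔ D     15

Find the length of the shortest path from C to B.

10

A few of the C→B routes:
C-D-B: 15 + 1 = 16
C-A-D-B: 13 + 4 + 1 = 18
C-E-A-D-B: 11 + 11 + 4 + 1 = 27
C-B: 10
C-E-D-B: 11 + 5 + 1 = 17
Shortest: 10.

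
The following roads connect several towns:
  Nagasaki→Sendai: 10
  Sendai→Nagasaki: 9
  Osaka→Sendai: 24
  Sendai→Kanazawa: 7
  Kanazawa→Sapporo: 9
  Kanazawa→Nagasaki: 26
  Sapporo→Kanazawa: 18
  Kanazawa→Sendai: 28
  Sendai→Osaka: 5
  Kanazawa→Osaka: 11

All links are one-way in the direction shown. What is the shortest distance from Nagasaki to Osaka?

15

Paths from Nagasaki to Osaka:
Nagasaki-Sendai-Osaka: 10 + 5 = 15
Nagasaki-Sendai-Kanazawa-Osaka: 10 + 7 + 11 = 28
Best route has total 15.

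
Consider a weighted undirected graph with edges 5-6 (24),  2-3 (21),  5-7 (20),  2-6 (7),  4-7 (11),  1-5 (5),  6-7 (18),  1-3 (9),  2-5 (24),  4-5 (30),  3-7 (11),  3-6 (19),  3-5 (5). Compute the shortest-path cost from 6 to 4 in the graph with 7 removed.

Some routes from 6 to 4 avoiding 7:
6→2→3→5→4: 7 + 21 + 5 + 30 = 63
6→3→5→4: 19 + 5 + 30 = 54
6→3→1→5→4: 19 + 9 + 5 + 30 = 63
6→5→4: 24 + 30 = 54
6→2→5→4: 7 + 24 + 30 = 61
6→2→3→1→5→4: 7 + 21 + 9 + 5 + 30 = 72
The minimum is 54.

54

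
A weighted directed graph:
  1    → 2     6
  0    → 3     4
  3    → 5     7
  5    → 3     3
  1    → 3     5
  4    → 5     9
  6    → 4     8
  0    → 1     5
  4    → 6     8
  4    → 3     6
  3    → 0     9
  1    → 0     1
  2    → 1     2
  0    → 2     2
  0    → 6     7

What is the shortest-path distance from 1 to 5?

A few of the 1→5 routes:
1 → 0 → 6 → 4 → 5: 1 + 7 + 8 + 9 = 25
1 → 3 → 5: 5 + 7 = 12
1 → 0 → 3 → 5: 1 + 4 + 7 = 12
The minimum is 12.

12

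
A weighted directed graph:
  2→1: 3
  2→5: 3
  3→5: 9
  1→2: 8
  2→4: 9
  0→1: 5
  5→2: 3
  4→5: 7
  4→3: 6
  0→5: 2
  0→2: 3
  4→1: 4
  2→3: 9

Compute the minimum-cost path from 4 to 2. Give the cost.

Candidate routes:
4 - 5 - 2: 7 + 3 = 10
4 - 3 - 5 - 2: 6 + 9 + 3 = 18
4 - 1 - 2: 4 + 8 = 12
The minimum is 10.

10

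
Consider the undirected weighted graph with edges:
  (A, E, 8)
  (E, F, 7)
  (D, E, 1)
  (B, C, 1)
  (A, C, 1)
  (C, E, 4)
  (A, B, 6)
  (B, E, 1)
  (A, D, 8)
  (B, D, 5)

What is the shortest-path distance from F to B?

Checking several routes:
F-E-C-B: 7 + 4 + 1 = 12
F-E-A-C-B: 7 + 8 + 1 + 1 = 17
F-E-C-A-B: 7 + 4 + 1 + 6 = 18
F-E-D-B: 7 + 1 + 5 = 13
F-E-B: 7 + 1 = 8
Best route has total 8.

8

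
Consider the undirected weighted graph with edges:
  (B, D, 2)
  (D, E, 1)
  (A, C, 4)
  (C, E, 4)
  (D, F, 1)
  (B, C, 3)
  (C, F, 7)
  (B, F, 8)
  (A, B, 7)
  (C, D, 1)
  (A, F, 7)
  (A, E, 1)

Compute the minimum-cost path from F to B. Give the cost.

3

A few of the F→B routes:
F - D - E - C - B: 1 + 1 + 4 + 3 = 9
F - D - C - B: 1 + 1 + 3 = 5
F - B: 8
F - D - B: 1 + 2 = 3
F - C - B: 7 + 3 = 10
Best route has total 3.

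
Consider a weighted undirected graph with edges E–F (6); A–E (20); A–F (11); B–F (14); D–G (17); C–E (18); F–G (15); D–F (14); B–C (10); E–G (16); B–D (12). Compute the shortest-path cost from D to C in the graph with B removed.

38

Routes from D to C avoiding B:
D -> F -> E -> C: 14 + 6 + 18 = 38
D -> G -> F -> E -> C: 17 + 15 + 6 + 18 = 56
D -> G -> E -> C: 17 + 16 + 18 = 51
D -> F -> G -> E -> C: 14 + 15 + 16 + 18 = 63
D -> G -> F -> A -> E -> C: 17 + 15 + 11 + 20 + 18 = 81
D -> F -> A -> E -> C: 14 + 11 + 20 + 18 = 63
The minimum is 38.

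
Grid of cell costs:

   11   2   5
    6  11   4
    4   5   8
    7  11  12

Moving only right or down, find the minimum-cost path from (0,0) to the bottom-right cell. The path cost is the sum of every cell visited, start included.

Take r0c0 -> r0c1 -> r0c2 -> r1c2 -> r2c2 -> r3c2 for a total of 11 + 2 + 5 + 4 + 8 + 12 = 42.

42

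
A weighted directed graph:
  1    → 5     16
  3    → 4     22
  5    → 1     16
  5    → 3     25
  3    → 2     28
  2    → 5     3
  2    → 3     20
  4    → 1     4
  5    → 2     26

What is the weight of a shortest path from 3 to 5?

31

Paths from 3 to 5:
3 → 4 → 1 → 5: 22 + 4 + 16 = 42
3 → 2 → 5: 28 + 3 = 31
The minimum is 31.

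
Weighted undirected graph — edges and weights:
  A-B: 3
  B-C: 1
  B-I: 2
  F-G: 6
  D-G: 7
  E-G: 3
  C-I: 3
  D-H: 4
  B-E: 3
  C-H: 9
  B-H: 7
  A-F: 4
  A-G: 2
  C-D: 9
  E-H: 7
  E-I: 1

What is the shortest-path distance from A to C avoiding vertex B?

Comparing a few candidate routes:
A -> F -> G -> E -> I -> C: 4 + 6 + 3 + 1 + 3 = 17
A -> G -> E -> H -> C: 2 + 3 + 7 + 9 = 21
A -> G -> D -> C: 2 + 7 + 9 = 18
A -> G -> E -> I -> C: 2 + 3 + 1 + 3 = 9
Best route has total 9.

9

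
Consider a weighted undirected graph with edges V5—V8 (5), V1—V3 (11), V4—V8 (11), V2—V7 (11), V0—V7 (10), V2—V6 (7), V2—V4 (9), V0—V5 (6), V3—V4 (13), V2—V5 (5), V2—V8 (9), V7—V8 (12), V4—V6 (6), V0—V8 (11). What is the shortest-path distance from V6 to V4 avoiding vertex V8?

Routes from V6 to V4 avoiding V8:
V6 - V2 - V4: 7 + 9 = 16
V6 - V4: 6
The minimum is 6.

6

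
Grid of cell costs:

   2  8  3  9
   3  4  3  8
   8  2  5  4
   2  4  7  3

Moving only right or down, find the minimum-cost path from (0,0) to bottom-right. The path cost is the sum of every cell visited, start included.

Path (0,0) → (1,0) → (1,1) → (2,1) → (2,2) → (2,3) → (3,3): 2 + 3 + 4 + 2 + 5 + 4 + 3 = 23.
For comparison, the top-then-right route costs 37.

23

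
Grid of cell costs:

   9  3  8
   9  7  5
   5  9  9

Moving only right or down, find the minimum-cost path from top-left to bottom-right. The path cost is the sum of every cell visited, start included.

Best path: [0,0] → [0,1] → [1,1] → [1,2] → [2,2]
Cost: 9 + 3 + 7 + 5 + 9 = 33
(Top row then right column would cost 34.)

33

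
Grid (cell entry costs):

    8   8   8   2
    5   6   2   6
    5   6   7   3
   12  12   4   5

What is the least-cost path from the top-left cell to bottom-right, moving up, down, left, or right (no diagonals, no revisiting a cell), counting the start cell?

35

Take (0,0)→(1,0)→(1,1)→(1,2)→(1,3)→(2,3)→(3,3) for a total of 8 + 5 + 6 + 2 + 6 + 3 + 5 = 35.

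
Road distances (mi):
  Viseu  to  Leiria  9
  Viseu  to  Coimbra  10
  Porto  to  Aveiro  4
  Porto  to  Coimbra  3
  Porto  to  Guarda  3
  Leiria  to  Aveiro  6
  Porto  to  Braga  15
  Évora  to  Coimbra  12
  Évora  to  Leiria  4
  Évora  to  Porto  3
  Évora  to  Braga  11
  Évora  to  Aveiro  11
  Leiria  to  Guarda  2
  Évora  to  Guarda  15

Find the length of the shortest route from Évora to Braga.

Checking several routes:
Évora-Braga: 11
Évora-Leiria-Guarda-Porto-Braga: 4 + 2 + 3 + 15 = 24
Évora-Leiria-Aveiro-Porto-Braga: 4 + 6 + 4 + 15 = 29
Évora-Porto-Braga: 3 + 15 = 18
Best route has total 11 mi.

11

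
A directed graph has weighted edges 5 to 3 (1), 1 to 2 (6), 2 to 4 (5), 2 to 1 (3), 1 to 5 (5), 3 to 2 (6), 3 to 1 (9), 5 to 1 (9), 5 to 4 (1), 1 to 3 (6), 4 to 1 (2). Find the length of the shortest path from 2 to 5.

Candidate routes:
2-4-1-5: 5 + 2 + 5 = 12
2-1-5: 3 + 5 = 8
The minimum is 8.

8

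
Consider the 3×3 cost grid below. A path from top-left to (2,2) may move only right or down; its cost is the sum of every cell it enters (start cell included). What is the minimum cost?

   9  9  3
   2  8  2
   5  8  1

22

Path [0,0]→[1,0]→[1,1]→[1,2]→[2,2]: 9 + 2 + 8 + 2 + 1 = 22.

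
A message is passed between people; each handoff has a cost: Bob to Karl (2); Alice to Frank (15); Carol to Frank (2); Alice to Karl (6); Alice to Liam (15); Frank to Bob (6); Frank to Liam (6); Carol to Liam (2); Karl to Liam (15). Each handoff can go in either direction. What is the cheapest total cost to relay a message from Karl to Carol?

Checking several routes:
Karl-Bob-Frank-Carol: 2 + 6 + 2 = 10
Karl-Liam-Carol: 15 + 2 = 17
Karl-Bob-Frank-Liam-Carol: 2 + 6 + 6 + 2 = 16
Karl-Liam-Frank-Carol: 15 + 6 + 2 = 23
Karl-Alice-Liam-Carol: 6 + 15 + 2 = 23
Karl-Alice-Frank-Carol: 6 + 15 + 2 = 23
The minimum is 10.

10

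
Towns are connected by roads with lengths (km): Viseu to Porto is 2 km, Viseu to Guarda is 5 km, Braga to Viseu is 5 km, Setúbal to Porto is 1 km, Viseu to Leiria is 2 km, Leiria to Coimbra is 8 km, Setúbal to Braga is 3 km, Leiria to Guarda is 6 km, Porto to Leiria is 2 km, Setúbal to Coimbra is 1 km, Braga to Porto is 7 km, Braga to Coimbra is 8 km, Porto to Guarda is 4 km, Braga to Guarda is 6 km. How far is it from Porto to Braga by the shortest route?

Some routes from Porto to Braga:
Porto → Viseu → Braga: 2 + 5 = 7
Porto → Setúbal → Braga: 1 + 3 = 4
Porto → Braga: 7
Best route has total 4 km.

4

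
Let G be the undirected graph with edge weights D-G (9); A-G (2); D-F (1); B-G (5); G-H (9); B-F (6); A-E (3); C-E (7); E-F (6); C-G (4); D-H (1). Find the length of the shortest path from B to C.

A few of the B→C routes:
B → G → C: 5 + 4 = 9
B → G → A → E → C: 5 + 2 + 3 + 7 = 17
B → F → D → G → C: 6 + 1 + 9 + 4 = 20
B → F → E → C: 6 + 6 + 7 = 19
B → F → E → A → G → C: 6 + 6 + 3 + 2 + 4 = 21
The minimum is 9.

9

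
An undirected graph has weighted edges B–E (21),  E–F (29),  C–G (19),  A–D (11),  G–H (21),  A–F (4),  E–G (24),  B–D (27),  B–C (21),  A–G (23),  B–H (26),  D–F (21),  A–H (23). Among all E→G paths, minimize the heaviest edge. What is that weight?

21

A few of the E→G routes:
E → B → D → F → A → G: max(21, 27, 21, 4, 23) = 27
E → B → H → A → G: max(21, 26, 23, 23) = 26
E → G: max(24) = 24
E → B → C → G: max(21, 21, 19) = 21
E → B → H → G: max(21, 26, 21) = 26
E → B → D → F → A → H → G: max(21, 27, 21, 4, 23, 21) = 27
Smallest bottleneck: 21.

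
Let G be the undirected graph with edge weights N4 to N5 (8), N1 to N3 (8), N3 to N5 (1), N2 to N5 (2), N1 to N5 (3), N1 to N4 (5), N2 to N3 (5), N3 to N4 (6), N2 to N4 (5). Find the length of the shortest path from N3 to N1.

Checking several routes:
N3→N5→N1: 1 + 3 = 4
N3→N1: 8
N3→N2→N5→N1: 5 + 2 + 3 = 10
The minimum is 4.

4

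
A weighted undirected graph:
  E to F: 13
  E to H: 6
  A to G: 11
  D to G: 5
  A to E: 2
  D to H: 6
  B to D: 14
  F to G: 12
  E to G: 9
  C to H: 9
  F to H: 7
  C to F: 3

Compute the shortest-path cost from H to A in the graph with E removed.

22

Candidate routes:
H -> D -> G -> A: 6 + 5 + 11 = 22
H -> C -> F -> G -> A: 9 + 3 + 12 + 11 = 35
H -> F -> G -> A: 7 + 12 + 11 = 30
Shortest: 22.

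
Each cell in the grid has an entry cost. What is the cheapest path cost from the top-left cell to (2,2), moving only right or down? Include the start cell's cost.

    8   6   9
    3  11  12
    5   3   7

Path r0c0 -> r1c0 -> r2c0 -> r2c1 -> r2c2: 8 + 3 + 5 + 3 + 7 = 26.

26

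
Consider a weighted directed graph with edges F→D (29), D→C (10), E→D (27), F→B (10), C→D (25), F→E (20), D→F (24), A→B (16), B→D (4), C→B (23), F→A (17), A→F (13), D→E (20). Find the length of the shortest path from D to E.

Candidate routes:
D-E: 20
D-F-E: 24 + 20 = 44
The minimum is 20.

20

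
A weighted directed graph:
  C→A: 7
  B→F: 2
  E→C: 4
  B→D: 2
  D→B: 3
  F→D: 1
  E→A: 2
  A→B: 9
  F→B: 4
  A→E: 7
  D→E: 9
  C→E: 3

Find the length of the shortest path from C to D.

16

Candidate routes:
C -> A -> B -> D: 7 + 9 + 2 = 18
C -> A -> B -> F -> D: 7 + 9 + 2 + 1 = 19
C -> E -> A -> B -> F -> D: 3 + 2 + 9 + 2 + 1 = 17
C -> E -> A -> B -> D: 3 + 2 + 9 + 2 = 16
Shortest: 16.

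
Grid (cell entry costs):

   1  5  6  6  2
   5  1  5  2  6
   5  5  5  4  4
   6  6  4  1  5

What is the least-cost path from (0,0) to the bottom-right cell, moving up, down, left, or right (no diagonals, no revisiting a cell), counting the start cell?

24

One optimal route is [0,0] → [0,1] → [1,1] → [1,2] → [1,3] → [2,3] → [3,3] → [3,4].
Its cost is 1 + 5 + 1 + 5 + 2 + 4 + 1 + 5 = 24.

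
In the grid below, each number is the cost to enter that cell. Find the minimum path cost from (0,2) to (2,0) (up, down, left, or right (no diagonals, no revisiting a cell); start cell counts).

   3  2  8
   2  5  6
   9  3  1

Take r0c2 r0c1 r0c0 r1c0 r2c0 for a total of 8 + 2 + 3 + 2 + 9 = 24.

24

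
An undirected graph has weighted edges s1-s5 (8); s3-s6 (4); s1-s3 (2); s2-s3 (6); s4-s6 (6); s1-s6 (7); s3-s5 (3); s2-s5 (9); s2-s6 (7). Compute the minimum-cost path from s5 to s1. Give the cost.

Some routes from s5 to s1:
s5→s3→s1: 3 + 2 = 5
s5→s1: 8
s5→s2→s3→s1: 9 + 6 + 2 = 17
s5→s2→s6→s3→s1: 9 + 7 + 4 + 2 = 22
s5→s3→s2→s6→s1: 3 + 6 + 7 + 7 = 23
s5→s3→s6→s1: 3 + 4 + 7 = 14
The minimum is 5.

5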